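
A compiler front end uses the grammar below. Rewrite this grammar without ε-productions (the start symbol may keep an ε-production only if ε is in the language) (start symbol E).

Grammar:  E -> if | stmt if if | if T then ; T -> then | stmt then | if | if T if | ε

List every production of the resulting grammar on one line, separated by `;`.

E -> if | stmt if if | if T then | if then; T -> then | stmt then | if | if T if | if if

Nullable set = {T}.
ε ∉ L(G), so no ε-production is kept.
Expand every rule over subsets of its nullable positions: E → if T then gives if T then | if then. T → if T if gives if T if | if if.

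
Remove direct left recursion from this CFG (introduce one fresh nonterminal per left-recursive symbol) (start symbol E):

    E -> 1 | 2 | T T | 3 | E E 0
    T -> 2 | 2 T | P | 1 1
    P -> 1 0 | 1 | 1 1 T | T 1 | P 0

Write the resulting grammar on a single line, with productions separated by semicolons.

E -> 1 E' | 2 E' | T T E' | 3 E'; T -> 2 | 2 T | P | 1 1; P -> 1 0 P' | 1 P' | 1 1 T P' | T 1 P'; E' -> E 0 E' | ε; P' -> 0 P' | ε

Directly left-recursive nonterminals: E, P.
For E: α = {E 0}, β = {1, 2, T T, 3}. Rewrite as E → β E' and E' → α E' | ε.
For P: α = {0}, β = {1 0, 1, 1 1 T, T 1}. Rewrite as P → β P' and P' → α P' | ε.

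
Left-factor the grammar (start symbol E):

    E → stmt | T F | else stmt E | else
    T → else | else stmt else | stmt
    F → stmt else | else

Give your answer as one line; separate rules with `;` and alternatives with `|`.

E has alternatives sharing prefix 'else': factor to E → else E' with E' → stmt E | ε.
T has alternatives sharing prefix 'else': factor to T → else T' with T' → ε | stmt else.

E → stmt | T F | else E'; T → stmt | else T'; F → stmt else | else; E' → stmt E | ε; T' → ε | stmt else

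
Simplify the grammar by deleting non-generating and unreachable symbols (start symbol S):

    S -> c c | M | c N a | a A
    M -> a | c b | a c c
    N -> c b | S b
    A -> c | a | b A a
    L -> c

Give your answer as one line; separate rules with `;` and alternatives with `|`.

Generating nonterminals: {A, L, M, N, S}.
Reachable from S after that: {A, M, N, S}.
Removed useless symbols: {L} and every production mentioning them.

S -> c c | M | c N a | a A; M -> a | c b | a c c; N -> c b | S b; A -> c | a | b A a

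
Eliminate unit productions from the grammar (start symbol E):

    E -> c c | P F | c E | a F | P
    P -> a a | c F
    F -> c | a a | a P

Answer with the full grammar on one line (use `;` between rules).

Unit pairs: E ⇒* {P}.
Replace each nonterminal's rules with the union of the non-unit rules of every nonterminal it unit-derives.

E -> c c | P F | c E | a F | a a | c F; P -> a a | c F; F -> c | a a | a P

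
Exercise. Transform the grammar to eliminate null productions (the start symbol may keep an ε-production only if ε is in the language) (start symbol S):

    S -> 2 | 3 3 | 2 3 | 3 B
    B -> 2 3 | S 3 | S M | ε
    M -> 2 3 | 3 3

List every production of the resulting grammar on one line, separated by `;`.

Nullable set = {B}.
ε ∉ L(G), so no ε-production is kept.
Expand every rule over subsets of its nullable positions: S → 3 B gives 3 B | 3.

S -> 2 | 3 3 | 2 3 | 3 B | 3; B -> 2 3 | S 3 | S M; M -> 2 3 | 3 3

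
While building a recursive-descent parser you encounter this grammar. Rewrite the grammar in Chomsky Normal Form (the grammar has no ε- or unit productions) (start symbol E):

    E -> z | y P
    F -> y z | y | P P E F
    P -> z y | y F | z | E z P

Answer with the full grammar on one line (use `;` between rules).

E -> z | X1 P; F -> X1 X2 | y | P Y1; P -> X2 X1 | X1 F | z | E Y3; X1 -> y; X2 -> z; Y1 -> P Y2; Y2 -> E F; Y3 -> X2 P

Introduce a nonterminal for each terminal appearing in a rule of length ≥ 2: X1 → y, X2 → z.
Binarize each right-hand side of length ≥ 3 by chaining fresh nonterminals (Y1, Y2, …): affected rules were F → P P E F; P → E X2 P.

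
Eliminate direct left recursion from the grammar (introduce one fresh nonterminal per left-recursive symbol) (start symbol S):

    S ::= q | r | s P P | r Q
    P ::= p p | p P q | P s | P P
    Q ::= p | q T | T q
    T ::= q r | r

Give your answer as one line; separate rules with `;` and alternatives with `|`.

P is directly left-recursive.
For P: α = {s, P}, β = {p p, p P q}. Rewrite as P → β P' and P' → α P' | ε.

S ::= q | r | s P P | r Q; P ::= p p P' | p P q P'; Q ::= p | q T | T q; T ::= q r | r; P' ::= s P' | P P' | ε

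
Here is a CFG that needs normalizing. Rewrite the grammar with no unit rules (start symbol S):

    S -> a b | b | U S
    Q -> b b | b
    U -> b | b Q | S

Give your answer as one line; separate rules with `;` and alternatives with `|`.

S -> a b | b | U S; Q -> b b | b; U -> b | b Q | a b | U S

Unit pairs: U ⇒* {S}.
For every A with A ⇒* B via unit rules, add B's non-unit alternatives to A; then delete every rule of the form X → Y.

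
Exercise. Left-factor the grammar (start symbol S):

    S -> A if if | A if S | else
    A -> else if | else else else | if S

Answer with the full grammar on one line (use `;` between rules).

S -> else | A if S'; A -> if S | else A'; S' -> if | S; A' -> if | else else

S has alternatives sharing prefix 'A if': factor to S → A if S' with S' → if | S.
A has alternatives sharing prefix 'else': factor to A → else A' with A' → if | else else.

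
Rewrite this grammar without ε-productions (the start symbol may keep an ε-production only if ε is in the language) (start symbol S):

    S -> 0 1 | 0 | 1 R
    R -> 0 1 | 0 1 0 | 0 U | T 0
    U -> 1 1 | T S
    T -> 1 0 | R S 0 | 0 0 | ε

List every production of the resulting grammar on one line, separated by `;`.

S -> 0 1 | 0 | 1 R; R -> 0 1 | 0 1 0 | 0 U | T 0 | 0; U -> 1 1 | T S | S; T -> 1 0 | R S 0 | 0 0

Nullable nonterminals: {T}.
ε ∉ L(G), so no ε-production is kept.
For each production, add variants omitting each subset of nullable occurrences: R → T 0 gives T 0 | 0. U → T S gives T S | S.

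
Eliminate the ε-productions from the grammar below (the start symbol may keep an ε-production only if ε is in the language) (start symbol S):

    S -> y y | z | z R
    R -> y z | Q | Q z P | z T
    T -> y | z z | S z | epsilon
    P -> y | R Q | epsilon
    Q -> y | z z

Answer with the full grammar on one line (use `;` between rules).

S -> y y | z | z R; R -> y z | Q | Q z P | Q z | z T | z; T -> y | z z | S z; P -> y | R Q; Q -> y | z z

Nullable set = {P, T}.
ε ∉ L(G), so no ε-production is kept.
For each production, add variants omitting each subset of nullable occurrences: R → Q z P gives Q z P | Q z. R → z T gives z T | z.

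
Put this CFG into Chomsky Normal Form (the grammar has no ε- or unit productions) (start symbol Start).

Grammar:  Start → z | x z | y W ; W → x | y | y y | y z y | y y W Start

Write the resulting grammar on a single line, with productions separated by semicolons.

Start → z | X1 X2 | X3 W; W → x | y | X3 X3 | X3 Y1 | X3 Y2; X1 → x; X2 → z; X3 → y; Y1 → X2 X3; Y2 → X3 Y3; Y3 → W Start

Introduce a nonterminal for each terminal appearing in a rule of length ≥ 2: X1 → x, X2 → z, X3 → y.
Binarize each right-hand side of length ≥ 3 by chaining fresh nonterminals (Y1, Y2, …): affected rules were W → X3 X2 X3; W → X3 X3 W Start.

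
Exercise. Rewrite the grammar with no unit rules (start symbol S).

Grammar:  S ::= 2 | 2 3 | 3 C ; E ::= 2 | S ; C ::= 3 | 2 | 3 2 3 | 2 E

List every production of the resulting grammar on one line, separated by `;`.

S ::= 2 | 2 3 | 3 C; E ::= 2 | 2 3 | 3 C; C ::= 3 | 2 | 3 2 3 | 2 E

Unit pairs: E ⇒* {S}.
For each unit pair (A, B), copy every non-unit production of B to A, then drop all unit productions.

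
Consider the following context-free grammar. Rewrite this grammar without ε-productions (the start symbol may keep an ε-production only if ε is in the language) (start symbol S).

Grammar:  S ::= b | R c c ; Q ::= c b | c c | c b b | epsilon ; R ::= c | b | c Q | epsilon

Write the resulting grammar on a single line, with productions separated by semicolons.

S ::= b | R c c | c c; Q ::= c b | c c | c b b; R ::= c | b | c Q

Nullable nonterminals: {Q, R}.
ε ∉ L(G), so no ε-production is kept.
Add the nullable-subset variants: S → R c c gives R c c | c c.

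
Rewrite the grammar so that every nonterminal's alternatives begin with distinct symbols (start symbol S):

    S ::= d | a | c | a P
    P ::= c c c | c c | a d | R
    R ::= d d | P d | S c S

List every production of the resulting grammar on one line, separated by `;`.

S has alternatives sharing prefix 'a': factor to S → a S' with S' → ε | P.
P has alternatives sharing prefix 'c c': factor to P → c c P' with P' → c | ε.

S ::= d | c | a S'; P ::= a d | R | c c P'; R ::= d d | P d | S c S; S' ::= ε | P; P' ::= c | ε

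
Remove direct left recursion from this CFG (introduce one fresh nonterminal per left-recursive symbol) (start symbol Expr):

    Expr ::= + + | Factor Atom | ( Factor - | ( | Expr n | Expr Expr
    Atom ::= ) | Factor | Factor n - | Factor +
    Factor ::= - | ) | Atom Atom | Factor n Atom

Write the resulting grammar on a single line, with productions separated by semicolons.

Expr ::= + + Expr1 | Factor Atom Expr1 | ( Factor - Expr1 | ( Expr1; Atom ::= ) | Factor | Factor n - | Factor +; Factor ::= - Factor1 | ) Factor1 | Atom Atom Factor1; Expr1 ::= n Expr1 | Expr Expr1 | ε; Factor1 ::= n Atom Factor1 | ε

Left recursion appears on Expr, Factor.
For Expr: α = {n, Expr}, β = {+ +, Factor Atom, ( Factor -, (}. Rewrite as Expr → β Expr1 and Expr1 → α Expr1 | ε.
For Factor: α = {n Atom}, β = {-, ), Atom Atom}. Rewrite as Factor → β Factor1 and Factor1 → α Factor1 | ε.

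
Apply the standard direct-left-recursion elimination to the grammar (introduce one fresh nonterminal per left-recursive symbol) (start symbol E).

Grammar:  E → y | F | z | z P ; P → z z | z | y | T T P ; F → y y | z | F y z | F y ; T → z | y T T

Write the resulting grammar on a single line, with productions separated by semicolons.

F is directly left-recursive.
For F: α = {y z, y}, β = {y y, z}. Rewrite as F → β F' and F' → α F' | ε.

E → y | F | z | z P; P → z z | z | y | T T P; F → y y F' | z F'; T → z | y T T; F' → y z F' | y F' | ε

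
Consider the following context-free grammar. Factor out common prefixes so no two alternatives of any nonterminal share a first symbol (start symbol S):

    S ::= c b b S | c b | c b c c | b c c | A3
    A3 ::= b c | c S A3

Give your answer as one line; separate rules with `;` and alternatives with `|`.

S has alternatives sharing prefix 'c b': factor to S → c b S' with S' → b S | ε | c c.

S ::= b c c | A3 | c b S'; A3 ::= b c | c S A3; S' ::= b S | eps | c c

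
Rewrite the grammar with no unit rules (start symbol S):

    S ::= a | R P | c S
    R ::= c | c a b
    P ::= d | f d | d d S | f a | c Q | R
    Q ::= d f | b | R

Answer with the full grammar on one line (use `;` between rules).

Unit pairs: P ⇒* {R}; Q ⇒* {R}.
For every A with A ⇒* B via unit rules, add B's non-unit alternatives to A; then delete every rule of the form X → Y.

S ::= a | R P | c S; R ::= c | c a b; P ::= d | f d | d d S | f a | c Q | c | c a b; Q ::= c | c a b | d f | b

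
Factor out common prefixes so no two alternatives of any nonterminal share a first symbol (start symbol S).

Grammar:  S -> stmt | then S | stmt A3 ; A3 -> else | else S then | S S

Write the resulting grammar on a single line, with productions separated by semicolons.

S has alternatives sharing prefix 'stmt': factor to S → stmt S' with S' → ε | A3.
A3 has alternatives sharing prefix 'else': factor to A3 → else A3' with A3' → ε | S then.

S -> then S | stmt S'; A3 -> S S | else A3'; S' -> ε | A3; A3' -> ε | S then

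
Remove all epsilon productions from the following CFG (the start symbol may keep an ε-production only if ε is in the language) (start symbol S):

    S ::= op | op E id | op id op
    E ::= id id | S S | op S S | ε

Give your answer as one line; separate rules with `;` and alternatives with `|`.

Nullable nonterminals: {E}.
ε ∉ L(G), so no ε-production is kept.
Add the nullable-subset variants: S → op E id gives op E id | op id.

S ::= op | op E id | op id | op id op; E ::= id id | S S | op S S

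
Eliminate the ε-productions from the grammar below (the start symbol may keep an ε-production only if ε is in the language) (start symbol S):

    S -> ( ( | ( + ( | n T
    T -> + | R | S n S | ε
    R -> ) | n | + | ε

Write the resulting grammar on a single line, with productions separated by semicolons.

Nullable nonterminals: {R, T}.
ε ∉ L(G), so no ε-production is kept.
For each production, add variants omitting each subset of nullable occurrences: S → n T gives n T | n.

S -> ( ( | ( + ( | n T | n; T -> + | R | S n S; R -> ) | n | +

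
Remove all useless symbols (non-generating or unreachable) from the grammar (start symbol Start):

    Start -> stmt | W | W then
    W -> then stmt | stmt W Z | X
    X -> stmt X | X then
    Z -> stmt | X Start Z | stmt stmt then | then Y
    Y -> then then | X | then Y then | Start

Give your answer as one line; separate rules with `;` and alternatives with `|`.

Generating nonterminals: {Start, W, Y, Z}.
Reachable from Start after that: {Start, W, Y, Z}.
Removed useless symbols: {X} and every production mentioning them.

Start -> stmt | W | W then; W -> then stmt | stmt W Z; Z -> stmt | stmt stmt then | then Y; Y -> then then | then Y then | Start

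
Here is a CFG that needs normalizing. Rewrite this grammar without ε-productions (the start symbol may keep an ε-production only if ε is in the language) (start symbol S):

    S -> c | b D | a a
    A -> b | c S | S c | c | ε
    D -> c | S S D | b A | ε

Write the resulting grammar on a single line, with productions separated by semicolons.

Nullable nonterminals: {A, D}.
ε ∉ L(G), so no ε-production is kept.
For each production, add variants omitting each subset of nullable occurrences: S → b D gives b D | b. D → S S D gives S S D | S S. D → b A gives b A | b.

S -> c | b D | b | a a; A -> b | c S | S c | c; D -> c | S S D | S S | b A | b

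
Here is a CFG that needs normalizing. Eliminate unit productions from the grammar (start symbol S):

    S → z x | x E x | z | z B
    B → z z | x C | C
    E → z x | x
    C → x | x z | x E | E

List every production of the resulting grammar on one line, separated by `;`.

S → z x | x E x | z | z B; B → z z | x C | z x | x | x z | x E; E → z x | x; C → z x | x | x z | x E

Unit pairs: B ⇒* {C, E}; C ⇒* {E}.
For every A with A ⇒* B via unit rules, add B's non-unit alternatives to A; then delete every rule of the form X → Y.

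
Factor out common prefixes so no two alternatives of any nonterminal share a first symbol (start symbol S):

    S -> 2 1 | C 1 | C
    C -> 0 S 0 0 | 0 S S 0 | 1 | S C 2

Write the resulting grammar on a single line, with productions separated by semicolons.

S -> 2 1 | C S'; C -> 1 | S C 2 | 0 S C'; S' -> 1 | eps; C' -> 0 0 | S 0

S has alternatives sharing prefix 'C': factor to S → C S' with S' → 1 | ε.
C has alternatives sharing prefix '0 S': factor to C → 0 S C' with C' → 0 0 | S 0.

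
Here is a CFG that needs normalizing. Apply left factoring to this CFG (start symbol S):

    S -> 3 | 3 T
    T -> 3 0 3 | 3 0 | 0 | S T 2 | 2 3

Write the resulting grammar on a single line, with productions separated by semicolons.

S -> 3 S'; T -> 0 | S T 2 | 2 3 | 3 0 T'; S' -> ε | T; T' -> 3 | ε

S has alternatives sharing prefix '3': factor to S → 3 S' with S' → ε | T.
T has alternatives sharing prefix '3 0': factor to T → 3 0 T' with T' → 3 | ε.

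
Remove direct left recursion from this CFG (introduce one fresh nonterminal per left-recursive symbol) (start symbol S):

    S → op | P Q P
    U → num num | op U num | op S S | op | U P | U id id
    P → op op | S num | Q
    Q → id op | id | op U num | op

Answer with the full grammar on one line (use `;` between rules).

S → op | P Q P; U → num num U' | op U num U' | op S S U' | op U'; P → op op | S num | Q; Q → id op | id | op U num | op; U' → P U' | id id U' | ε

Directly left-recursive nonterminal: U.
For U: α = {P, id id}, β = {num num, op U num, op S S, op}. Rewrite as U → β U' and U' → α U' | ε.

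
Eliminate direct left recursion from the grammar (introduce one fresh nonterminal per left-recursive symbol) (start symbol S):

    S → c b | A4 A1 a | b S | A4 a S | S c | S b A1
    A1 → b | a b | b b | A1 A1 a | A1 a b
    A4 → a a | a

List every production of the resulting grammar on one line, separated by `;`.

S, A1 are directly left-recursive.
For S: α = {c, b A1}, β = {c b, A4 A1 a, b S, A4 a S}. Rewrite as S → β S' and S' → α S' | ε.
For A1: α = {A1 a, a b}, β = {b, a b, b b}. Rewrite as A1 → β A1' and A1' → α A1' | ε.

S → c b S' | A4 A1 a S' | b S S' | A4 a S S'; A1 → b A1' | a b A1' | b b A1'; A4 → a a | a; S' → c S' | b A1 S' | ε; A1' → A1 a A1' | a b A1' | ε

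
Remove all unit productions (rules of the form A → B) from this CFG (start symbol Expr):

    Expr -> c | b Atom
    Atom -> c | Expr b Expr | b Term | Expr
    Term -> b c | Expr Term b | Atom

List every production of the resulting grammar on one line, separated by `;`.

Unit pairs: Atom ⇒* {Expr}; Term ⇒* {Atom, Expr}.
Replace each nonterminal's rules with the union of the non-unit rules of every nonterminal it unit-derives.

Expr -> c | b Atom; Atom -> c | Expr b Expr | b Term | b Atom; Term -> b c | Expr Term b | c | Expr b Expr | b Term | b Atom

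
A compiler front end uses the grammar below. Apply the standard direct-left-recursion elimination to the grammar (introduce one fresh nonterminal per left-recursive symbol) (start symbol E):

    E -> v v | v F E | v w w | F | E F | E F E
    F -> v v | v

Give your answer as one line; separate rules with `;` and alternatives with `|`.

E -> v v E' | v F E E' | v w w E' | F E'; F -> v v | v; E' -> F E' | F E E' | ε

Directly left-recursive nonterminal: E.
For E: α = {F, F E}, β = {v v, v F E, v w w, F}. Rewrite as E → β E' and E' → α E' | ε.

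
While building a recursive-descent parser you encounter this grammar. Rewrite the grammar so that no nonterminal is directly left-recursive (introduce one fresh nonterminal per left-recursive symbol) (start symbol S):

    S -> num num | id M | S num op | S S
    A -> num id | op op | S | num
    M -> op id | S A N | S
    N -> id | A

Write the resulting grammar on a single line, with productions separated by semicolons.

S -> num num S' | id M S'; A -> num id | op op | S | num; M -> op id | S A N | S; N -> id | A; S' -> num op S' | S S' | epsilon

S is directly left-recursive.
For S: α = {num op, S}, β = {num num, id M}. Rewrite as S → β S' and S' → α S' | ε.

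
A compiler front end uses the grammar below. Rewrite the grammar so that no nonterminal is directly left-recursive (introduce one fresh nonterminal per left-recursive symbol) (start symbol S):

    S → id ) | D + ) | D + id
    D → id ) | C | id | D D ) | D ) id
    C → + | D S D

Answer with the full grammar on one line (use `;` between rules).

Left recursion appears on D.
For D: α = {D ), ) id}, β = {id ), C, id}. Rewrite as D → β D' and D' → α D' | ε.

S → id ) | D + ) | D + id; D → id ) D' | C D' | id D'; C → + | D S D; D' → D ) D' | ) id D' | ε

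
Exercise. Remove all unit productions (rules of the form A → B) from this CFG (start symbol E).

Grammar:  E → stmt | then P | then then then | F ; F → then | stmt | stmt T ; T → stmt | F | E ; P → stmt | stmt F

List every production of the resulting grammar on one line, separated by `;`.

E → stmt | then P | then then then | then | stmt T; F → then | stmt | stmt T; T → stmt | then P | then then then | then | stmt T; P → stmt | stmt F

Unit pairs: E ⇒* {F}; T ⇒* {E, F}.
For every A with A ⇒* B via unit rules, add B's non-unit alternatives to A; then delete every rule of the form X → Y.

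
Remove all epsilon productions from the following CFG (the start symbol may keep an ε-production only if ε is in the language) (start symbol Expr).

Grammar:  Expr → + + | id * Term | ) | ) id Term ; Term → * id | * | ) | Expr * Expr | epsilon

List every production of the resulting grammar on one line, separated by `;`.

Expr → + + | id * Term | id * | ) | ) id Term | ) id; Term → * id | * | ) | Expr * Expr

Nullable nonterminals: {Term}.
ε ∉ L(G), so no ε-production is kept.
Expand every rule over subsets of its nullable positions: Expr → id * Term gives id * Term | id *. Expr → ) id Term gives ) id Term | ) id.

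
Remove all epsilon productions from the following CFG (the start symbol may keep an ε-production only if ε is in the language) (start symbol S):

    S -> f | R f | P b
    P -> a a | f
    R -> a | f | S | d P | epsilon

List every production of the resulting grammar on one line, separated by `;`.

S -> f | R f | P b; P -> a a | f; R -> a | f | S | d P

The nullable symbols are {R}.
ε ∉ L(G), so no ε-production is kept.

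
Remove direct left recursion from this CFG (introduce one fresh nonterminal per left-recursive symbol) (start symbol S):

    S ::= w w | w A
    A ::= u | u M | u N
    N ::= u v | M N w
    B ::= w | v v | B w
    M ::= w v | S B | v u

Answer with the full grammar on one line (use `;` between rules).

Directly left-recursive nonterminal: B.
For B: α = {w}, β = {w, v v}. Rewrite as B → β B' and B' → α B' | ε.

S ::= w w | w A; A ::= u | u M | u N; N ::= u v | M N w; B ::= w B' | v v B'; M ::= w v | S B | v u; B' ::= w B' | ε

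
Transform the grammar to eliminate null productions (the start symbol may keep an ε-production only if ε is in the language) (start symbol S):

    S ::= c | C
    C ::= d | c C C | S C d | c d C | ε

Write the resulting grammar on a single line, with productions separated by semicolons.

S ::= c | C | ε; C ::= d | c C C | c C | c | S C d | S d | C d | c d C | c d

Nullable set = {C, S}.
ε ∈ L(G) since S is nullable, so keep S → ε.
Expand every rule over subsets of its nullable positions: C → c C C gives c C C | c C | c. C → S C d gives S C d | S d | C d. C → c d C gives c d C | c d.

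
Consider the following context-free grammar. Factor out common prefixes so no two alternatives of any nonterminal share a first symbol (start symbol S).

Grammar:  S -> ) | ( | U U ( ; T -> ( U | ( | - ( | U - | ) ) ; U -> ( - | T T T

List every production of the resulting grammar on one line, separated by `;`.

S -> ) | ( | U U (; T -> - ( | U - | ) ) | ( T'; U -> ( - | T T T; T' -> U | ε

T has alternatives sharing prefix '(': factor to T → ( T' with T' → U | ε.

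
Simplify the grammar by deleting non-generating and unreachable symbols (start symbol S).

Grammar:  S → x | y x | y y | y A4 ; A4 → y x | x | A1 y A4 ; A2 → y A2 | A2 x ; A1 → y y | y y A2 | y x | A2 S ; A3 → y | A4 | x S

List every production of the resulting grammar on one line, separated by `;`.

S → x | y x | y y | y A4; A4 → y x | x | A1 y A4; A1 → y y | y x

Generating nonterminals: {A1, A3, A4, S}.
Reachable from S after that: {A1, A4, S}.
Removed useless symbols: {A2, A3} and every production mentioning them.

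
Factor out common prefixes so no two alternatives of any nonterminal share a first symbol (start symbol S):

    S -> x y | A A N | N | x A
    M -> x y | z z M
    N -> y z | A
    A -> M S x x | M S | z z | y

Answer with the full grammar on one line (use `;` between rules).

S -> A A N | N | x S'; M -> x y | z z M; N -> y z | A; A -> z z | y | M S A'; S' -> y | A; A' -> x x | epsilon

S has alternatives sharing prefix 'x': factor to S → x S' with S' → y | A.
A has alternatives sharing prefix 'M S': factor to A → M S A' with A' → x x | ε.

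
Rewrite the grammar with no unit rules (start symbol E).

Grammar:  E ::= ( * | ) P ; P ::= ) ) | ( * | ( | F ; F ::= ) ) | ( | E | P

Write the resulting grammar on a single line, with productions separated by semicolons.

Unit pairs: F ⇒* {E, P}; P ⇒* {E, F}.
For each unit pair (A, B), copy every non-unit production of B to A, then drop all unit productions.

E ::= ( * | ) P; P ::= ( * | ) P | ) ) | (; F ::= ( * | ) P | ) ) | (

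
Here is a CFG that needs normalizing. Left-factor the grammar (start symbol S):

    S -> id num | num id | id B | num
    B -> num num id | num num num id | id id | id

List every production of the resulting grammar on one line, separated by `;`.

S has alternatives sharing prefix 'id': factor to S → id S' with S' → num | B.
S has alternatives sharing prefix 'num': factor to S → num S'' with S'' → id | ε.
B has alternatives sharing prefix 'num num': factor to B → num num B' with B' → id | num id.
B has alternatives sharing prefix 'id': factor to B → id B'' with B'' → id | ε.

S -> id S' | num S''; B -> num num B' | id B''; S' -> num | B; S'' -> id | eps; B' -> id | num id; B'' -> id | eps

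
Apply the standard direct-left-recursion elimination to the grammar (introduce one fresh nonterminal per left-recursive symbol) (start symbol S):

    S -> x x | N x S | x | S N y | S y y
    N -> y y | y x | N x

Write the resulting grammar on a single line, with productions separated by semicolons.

Directly left-recursive nonterminals: S, N.
For S: α = {N y, y y}, β = {x x, N x S, x}. Rewrite as S → β S' and S' → α S' | ε.
For N: α = {x}, β = {y y, y x}. Rewrite as N → β N' and N' → α N' | ε.

S -> x x S' | N x S S' | x S'; N -> y y N' | y x N'; S' -> N y S' | y y S' | ε; N' -> x N' | ε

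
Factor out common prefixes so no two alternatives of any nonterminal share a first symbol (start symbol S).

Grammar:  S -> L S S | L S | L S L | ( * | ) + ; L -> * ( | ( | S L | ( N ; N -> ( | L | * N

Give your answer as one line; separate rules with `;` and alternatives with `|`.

S has alternatives sharing prefix 'L S': factor to S → L S S' with S' → S | ε | L.
L has alternatives sharing prefix '(': factor to L → ( L' with L' → ε | N.

S -> ( * | ) + | L S S'; L -> * ( | S L | ( L'; N -> ( | L | * N; S' -> S | ε | L; L' -> ε | N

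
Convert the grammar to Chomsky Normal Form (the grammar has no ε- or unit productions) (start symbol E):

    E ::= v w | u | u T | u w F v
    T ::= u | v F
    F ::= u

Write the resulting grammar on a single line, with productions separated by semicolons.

Introduce a nonterminal for each terminal appearing in a rule of length ≥ 2: X1 → v, X2 → w, X3 → u.
Binarize each right-hand side of length ≥ 3 by chaining fresh nonterminals (Y1, Y2, …): affected rules were E → X3 X2 F X1.

E ::= X1 X2 | u | X3 T | X3 Y1; T ::= u | X1 F; F ::= u; X1 ::= v; X2 ::= w; X3 ::= u; Y1 ::= X2 Y2; Y2 ::= F X1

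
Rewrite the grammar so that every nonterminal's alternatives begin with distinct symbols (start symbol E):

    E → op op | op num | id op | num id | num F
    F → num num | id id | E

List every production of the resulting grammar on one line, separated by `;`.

E has alternatives sharing prefix 'op': factor to E → op E' with E' → op | num.
E has alternatives sharing prefix 'num': factor to E → num E'' with E'' → id | F.

E → id op | op E' | num E''; F → num num | id id | E; E' → op | num; E'' → id | F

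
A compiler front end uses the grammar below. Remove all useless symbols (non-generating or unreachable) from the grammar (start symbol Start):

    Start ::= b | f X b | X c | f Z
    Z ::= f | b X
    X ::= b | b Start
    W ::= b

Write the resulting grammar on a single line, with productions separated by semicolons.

Start ::= b | f X b | X c | f Z; Z ::= f | b X; X ::= b | b Start

Generating nonterminals: {Start, W, X, Z}.
Reachable from Start after that: {Start, X, Z}.
Removed useless symbols: {W} and every production mentioning them.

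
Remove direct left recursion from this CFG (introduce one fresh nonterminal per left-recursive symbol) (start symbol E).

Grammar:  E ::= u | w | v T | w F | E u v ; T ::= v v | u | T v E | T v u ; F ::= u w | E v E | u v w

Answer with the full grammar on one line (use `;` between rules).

E ::= u E' | w E' | v T E' | w F E'; T ::= v v T' | u T'; F ::= u w | E v E | u v w; E' ::= u v E' | ε; T' ::= v E T' | v u T' | ε

Left recursion appears on E, T.
For E: α = {u v}, β = {u, w, v T, w F}. Rewrite as E → β E' and E' → α E' | ε.
For T: α = {v E, v u}, β = {v v, u}. Rewrite as T → β T' and T' → α T' | ε.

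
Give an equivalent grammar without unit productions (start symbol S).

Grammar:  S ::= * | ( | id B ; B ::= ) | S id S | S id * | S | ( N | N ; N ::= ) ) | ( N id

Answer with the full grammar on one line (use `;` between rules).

Unit pairs: B ⇒* {N, S}.
For each unit pair (A, B), copy every non-unit production of B to A, then drop all unit productions.

S ::= * | ( | id B; B ::= ) | S id S | S id * | ( N | * | ( | id B | ) ) | ( N id; N ::= ) ) | ( N id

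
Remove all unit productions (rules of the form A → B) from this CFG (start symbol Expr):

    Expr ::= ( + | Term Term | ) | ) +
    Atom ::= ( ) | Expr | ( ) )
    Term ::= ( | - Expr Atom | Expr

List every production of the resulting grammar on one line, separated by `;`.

Expr ::= ( + | Term Term | ) | ) +; Atom ::= ( ) | ( ) ) | ( + | Term Term | ) | ) +; Term ::= ( | - Expr Atom | ( + | Term Term | ) | ) +

Unit pairs: Atom ⇒* {Expr}; Term ⇒* {Expr}.
For each unit pair (A, B), copy every non-unit production of B to A, then drop all unit productions.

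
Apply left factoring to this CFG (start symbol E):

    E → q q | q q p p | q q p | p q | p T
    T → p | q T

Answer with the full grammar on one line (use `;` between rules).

E → q q E' | p E''; T → p | q T; E' → eps | p E'''; E'' → q | T; E''' → p | eps

E has alternatives sharing prefix 'q q': factor to E → q q E' with E' → ε | p p | p.
E has alternatives sharing prefix 'p': factor to E → p E'' with E'' → q | T.
E' has alternatives sharing prefix 'p': factor to E' → p E''' with E''' → p | ε.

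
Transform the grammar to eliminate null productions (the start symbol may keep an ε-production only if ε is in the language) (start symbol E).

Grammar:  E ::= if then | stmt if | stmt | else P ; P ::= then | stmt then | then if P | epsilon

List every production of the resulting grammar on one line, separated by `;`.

E ::= if then | stmt if | stmt | else P | else; P ::= then | stmt then | then if P | then if

Nullable set = {P}.
ε ∉ L(G), so no ε-production is kept.
Add the nullable-subset variants: E → else P gives else P | else. P → then if P gives then if P | then if.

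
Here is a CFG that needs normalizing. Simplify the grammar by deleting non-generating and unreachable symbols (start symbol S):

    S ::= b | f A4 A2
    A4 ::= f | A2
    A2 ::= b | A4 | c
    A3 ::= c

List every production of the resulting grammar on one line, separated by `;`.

Generating nonterminals: {A2, A3, A4, S}.
Reachable from S after that: {A2, A4, S}.
Removed useless symbols: {A3} and every production mentioning them.

S ::= b | f A4 A2; A4 ::= f | A2; A2 ::= b | A4 | c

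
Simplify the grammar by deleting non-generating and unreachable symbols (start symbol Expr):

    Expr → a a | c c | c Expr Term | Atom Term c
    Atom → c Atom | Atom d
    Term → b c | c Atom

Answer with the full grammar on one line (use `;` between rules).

Generating nonterminals: {Expr, Term}.
Reachable from Expr after that: {Expr, Term}.
Removed useless symbols: {Atom} and every production mentioning them.

Expr → a a | c c | c Expr Term; Term → b c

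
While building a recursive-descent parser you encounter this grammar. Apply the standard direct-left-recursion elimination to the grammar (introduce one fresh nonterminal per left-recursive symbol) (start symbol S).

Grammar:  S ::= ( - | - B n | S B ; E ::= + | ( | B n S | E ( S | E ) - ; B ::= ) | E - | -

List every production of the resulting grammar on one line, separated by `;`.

Directly left-recursive nonterminals: S, E.
For S: α = {B}, β = {( -, - B n}. Rewrite as S → β S' and S' → α S' | ε.
For E: α = {( S, ) -}, β = {+, (, B n S}. Rewrite as E → β E' and E' → α E' | ε.

S ::= ( - S' | - B n S'; E ::= + E' | ( E' | B n S E'; B ::= ) | E - | -; S' ::= B S' | ε; E' ::= ( S E' | ) - E' | ε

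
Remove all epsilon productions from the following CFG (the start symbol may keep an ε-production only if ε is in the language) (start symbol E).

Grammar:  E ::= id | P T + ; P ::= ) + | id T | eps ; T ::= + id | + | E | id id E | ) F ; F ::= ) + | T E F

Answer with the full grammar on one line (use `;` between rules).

E ::= id | P T + | T +; P ::= ) + | id T; T ::= + id | + | E | id id E | ) F; F ::= ) + | T E F

Nullable set = {P}.
ε ∉ L(G), so no ε-production is kept.
Add the nullable-subset variants: E → P T + gives P T + | T +.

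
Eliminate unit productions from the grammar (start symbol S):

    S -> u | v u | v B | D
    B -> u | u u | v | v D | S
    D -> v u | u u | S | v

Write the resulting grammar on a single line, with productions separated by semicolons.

Unit pairs: B ⇒* {D, S}; D ⇒* {S}; S ⇒* {D}.
Replace each nonterminal's rules with the union of the non-unit rules of every nonterminal it unit-derives.

S -> v u | u u | v | u | v B; B -> u | u u | v | v D | v u | v B; D -> u | v u | v B | u u | v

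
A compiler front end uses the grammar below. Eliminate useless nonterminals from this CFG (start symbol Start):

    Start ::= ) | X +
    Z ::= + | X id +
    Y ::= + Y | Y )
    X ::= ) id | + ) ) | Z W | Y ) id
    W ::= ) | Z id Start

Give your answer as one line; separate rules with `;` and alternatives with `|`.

Start ::= ) | X +; Z ::= + | X id +; X ::= ) id | + ) ) | Z W; W ::= ) | Z id Start

Generating nonterminals: {Start, W, X, Z}.
Reachable from Start after that: {Start, W, X, Z}.
Removed useless symbols: {Y} and every production mentioning them.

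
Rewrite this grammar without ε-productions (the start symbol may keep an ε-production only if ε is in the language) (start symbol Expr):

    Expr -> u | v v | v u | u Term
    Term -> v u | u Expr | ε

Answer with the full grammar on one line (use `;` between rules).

Expr -> u | v v | v u | u Term; Term -> v u | u Expr

Nullable nonterminals: {Term}.
ε ∉ L(G), so no ε-production is kept.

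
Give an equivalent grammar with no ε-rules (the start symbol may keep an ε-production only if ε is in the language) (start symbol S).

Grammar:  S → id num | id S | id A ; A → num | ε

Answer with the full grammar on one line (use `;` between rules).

The nullable symbols are {A}.
ε ∉ L(G), so no ε-production is kept.
Expand every rule over subsets of its nullable positions: S → id A gives id A | id.

S → id num | id S | id A | id; A → num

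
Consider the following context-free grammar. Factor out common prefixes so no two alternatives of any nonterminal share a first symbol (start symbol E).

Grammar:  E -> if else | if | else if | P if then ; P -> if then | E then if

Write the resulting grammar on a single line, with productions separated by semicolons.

E has alternatives sharing prefix 'if': factor to E → if E' with E' → else | ε.

E -> else if | P if then | if E'; P -> if then | E then if; E' -> else | ε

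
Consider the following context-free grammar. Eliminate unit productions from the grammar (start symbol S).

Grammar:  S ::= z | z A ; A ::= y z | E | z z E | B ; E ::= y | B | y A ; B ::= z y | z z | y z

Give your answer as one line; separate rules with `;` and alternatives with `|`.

S ::= z | z A; A ::= z y | z z | y z | y | y A | z z E; E ::= z y | z z | y z | y | y A; B ::= z y | z z | y z

Unit pairs: A ⇒* {B, E}; E ⇒* {B}.
For each unit pair (A, B), copy every non-unit production of B to A, then drop all unit productions.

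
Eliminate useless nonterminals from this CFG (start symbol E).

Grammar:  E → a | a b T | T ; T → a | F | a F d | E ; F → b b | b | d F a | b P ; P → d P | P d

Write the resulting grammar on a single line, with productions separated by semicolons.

E → a | a b T | T; T → a | F | a F d | E; F → b b | b | d F a

Generating nonterminals: {E, F, T}.
Reachable from E after that: {E, F, T}.
Removed useless symbols: {P} and every production mentioning them.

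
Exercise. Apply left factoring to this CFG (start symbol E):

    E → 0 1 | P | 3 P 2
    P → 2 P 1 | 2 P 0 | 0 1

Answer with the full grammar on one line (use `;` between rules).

P has alternatives sharing prefix '2 P': factor to P → 2 P P' with P' → 1 | 0.

E → 0 1 | P | 3 P 2; P → 0 1 | 2 P P'; P' → 1 | 0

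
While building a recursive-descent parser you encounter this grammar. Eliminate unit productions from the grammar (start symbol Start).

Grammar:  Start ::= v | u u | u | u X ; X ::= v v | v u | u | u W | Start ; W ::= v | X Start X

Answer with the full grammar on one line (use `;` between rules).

Unit pairs: X ⇒* {Start}.
Replace each nonterminal's rules with the union of the non-unit rules of every nonterminal it unit-derives.

Start ::= v | u u | u | u X; X ::= v | u u | u | u X | v v | v u | u W; W ::= v | X Start X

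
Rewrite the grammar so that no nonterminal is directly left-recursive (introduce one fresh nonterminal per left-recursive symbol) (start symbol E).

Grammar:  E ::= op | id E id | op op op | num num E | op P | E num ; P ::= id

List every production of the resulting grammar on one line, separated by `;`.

E ::= op E' | id E id E' | op op op E' | num num E E' | op P E'; P ::= id; E' ::= num E' | ε

E is directly left-recursive.
For E: α = {num}, β = {op, id E id, op op op, num num E, op P}. Rewrite as E → β E' and E' → α E' | ε.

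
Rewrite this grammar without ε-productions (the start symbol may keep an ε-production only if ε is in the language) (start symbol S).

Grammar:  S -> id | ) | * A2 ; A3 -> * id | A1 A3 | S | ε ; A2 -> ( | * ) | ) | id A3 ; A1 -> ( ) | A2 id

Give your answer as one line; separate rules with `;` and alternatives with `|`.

Nullable set = {A3}.
ε ∉ L(G), so no ε-production is kept.
Add the nullable-subset variants: A3 → A1 A3 gives A1 A3 | A1. A2 → id A3 gives id A3 | id.

S -> id | ) | * A2; A3 -> * id | A1 A3 | A1 | S; A2 -> ( | * ) | ) | id A3 | id; A1 -> ( ) | A2 id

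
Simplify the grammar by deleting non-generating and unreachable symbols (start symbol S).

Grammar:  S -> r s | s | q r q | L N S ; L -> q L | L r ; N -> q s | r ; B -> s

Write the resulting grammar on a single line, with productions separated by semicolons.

Generating nonterminals: {B, N, S}.
Reachable from S after that: {S}.
Removed useless symbols: {B, L, N} and every production mentioning them.

S -> r s | s | q r q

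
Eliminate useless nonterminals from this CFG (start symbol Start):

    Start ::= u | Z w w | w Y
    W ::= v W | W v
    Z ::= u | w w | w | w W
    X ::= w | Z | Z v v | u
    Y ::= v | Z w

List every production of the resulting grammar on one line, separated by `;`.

Start ::= u | Z w w | w Y; Z ::= u | w w | w; Y ::= v | Z w

Generating nonterminals: {Start, X, Y, Z}.
Reachable from Start after that: {Start, Y, Z}.
Removed useless symbols: {W, X} and every production mentioning them.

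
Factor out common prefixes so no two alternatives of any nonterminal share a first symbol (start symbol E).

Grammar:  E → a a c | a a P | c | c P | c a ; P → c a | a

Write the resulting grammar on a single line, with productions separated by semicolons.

E has alternatives sharing prefix 'c': factor to E → c E' with E' → ε | P | a.
E has alternatives sharing prefix 'a a': factor to E → a a E'' with E'' → c | P.

E → c E' | a a E''; P → c a | a; E' → ε | P | a; E'' → c | P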